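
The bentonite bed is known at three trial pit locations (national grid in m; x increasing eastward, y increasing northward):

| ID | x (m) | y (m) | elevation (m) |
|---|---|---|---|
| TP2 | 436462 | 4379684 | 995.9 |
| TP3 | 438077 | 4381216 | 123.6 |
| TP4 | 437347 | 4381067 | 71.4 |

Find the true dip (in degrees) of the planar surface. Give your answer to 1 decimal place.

40.6°

Let the plane be z = a·x + b·y + c.
TP3−TP2: 1615a + 1532b = −872.3;  TP4−TP2: 885a + 1383b = −924.5.
Solving gives a = 0.23919, b = −0.82154.
Gradient magnitude |∇z| = √(a² + b²) = √(0.05721 + 0.67492) = 0.85565.
True dip = arctan(0.85565) = 40.6°, dipping toward NNW (azimuth ≈ 344°).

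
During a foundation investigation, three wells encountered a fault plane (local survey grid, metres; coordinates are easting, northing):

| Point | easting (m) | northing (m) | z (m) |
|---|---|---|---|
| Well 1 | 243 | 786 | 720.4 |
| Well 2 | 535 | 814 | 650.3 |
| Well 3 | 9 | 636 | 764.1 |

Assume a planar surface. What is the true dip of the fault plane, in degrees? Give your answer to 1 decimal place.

Let the plane be z = a·easting + b·northing + c.
Well 2−Well 1: 292a + 28b = −70.1;  Well 3−Well 1: −234a − 150b = 43.7.
Solving gives a = −0.24945, b = 0.09780.
Gradient magnitude |∇z| = √(a² + b²) = √(0.06222 + 0.00957) = 0.26794.
True dip = arctan(0.26794) = 15.0°, dipping toward ESE (azimuth ≈ 111°).

15.0°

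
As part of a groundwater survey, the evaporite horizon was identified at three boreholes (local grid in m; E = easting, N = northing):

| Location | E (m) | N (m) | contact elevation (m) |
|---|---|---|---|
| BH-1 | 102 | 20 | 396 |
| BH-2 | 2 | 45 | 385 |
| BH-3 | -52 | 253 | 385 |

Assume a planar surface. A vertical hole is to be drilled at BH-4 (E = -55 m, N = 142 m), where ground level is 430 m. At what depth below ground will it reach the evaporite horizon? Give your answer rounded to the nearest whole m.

Two edge vectors: BH-1→BH-2 = (-100, 25, -11), BH-1→BH-3 = (-154, 233, -11).
Normal n = (BH-1→BH-2) × (BH-1→BH-3) = (2288, 594, -19450).
So ∂z/∂E = −n_x/n_z = 0.11763 and ∂z/∂N = −n_y/n_z = 0.03054.
Intercept c from BH-1: 396 − 12.00 − 0.61 = 383.39.
At (-55, 142): z_contact = −6.5 + 4.3 + 383.39 = 381.3 m.
Depth below ground = 430 − 381.3 = 49 m.

49 m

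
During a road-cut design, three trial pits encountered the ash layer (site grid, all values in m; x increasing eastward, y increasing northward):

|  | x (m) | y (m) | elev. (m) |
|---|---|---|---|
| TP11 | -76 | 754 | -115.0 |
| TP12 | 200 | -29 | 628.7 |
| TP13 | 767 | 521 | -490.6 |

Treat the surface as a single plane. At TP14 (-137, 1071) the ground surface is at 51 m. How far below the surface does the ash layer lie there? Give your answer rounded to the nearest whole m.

Two edge vectors: TP11→TP12 = (276, -783, 743.7), TP11→TP13 = (843, -233, -375.6).
Normal n = (TP11→TP12) × (TP11→TP13) = (467376.9, 730604.7, 595761).
So ∂z/∂x = −n_x/n_z = −0.78450 and ∂z/∂y = −n_y/n_z = −1.22634.
Intercept c from TP11: -115 − 59.62 + 924.66 = 750.04.
At (-137, 1071): z_contact = 107.5 − 1313.4 + 750.04 = -455.9 m.
Depth below ground = 51 − (-455.9) = 507 m.

507 m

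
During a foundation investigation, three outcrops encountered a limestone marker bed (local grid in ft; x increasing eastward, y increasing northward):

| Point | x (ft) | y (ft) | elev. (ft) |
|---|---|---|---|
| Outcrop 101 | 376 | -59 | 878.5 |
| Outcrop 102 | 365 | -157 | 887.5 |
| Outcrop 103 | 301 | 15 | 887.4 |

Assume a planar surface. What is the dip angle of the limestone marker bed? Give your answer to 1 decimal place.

Let the plane be z = a·x + b·y + c.
Outcrop 102−Outcrop 101: −11a − 98b = 9;  Outcrop 103−Outcrop 101: −75a + 74b = 8.9.
Solving gives a = −0.18841, b = −0.07069.
Gradient magnitude |∇z| = √(a² + b²) = √(0.03550 + 0.00500) = 0.20124.
True dip = arctan(0.20124) = 11.4°, dipping toward ENE (azimuth ≈ 069°).

11.4°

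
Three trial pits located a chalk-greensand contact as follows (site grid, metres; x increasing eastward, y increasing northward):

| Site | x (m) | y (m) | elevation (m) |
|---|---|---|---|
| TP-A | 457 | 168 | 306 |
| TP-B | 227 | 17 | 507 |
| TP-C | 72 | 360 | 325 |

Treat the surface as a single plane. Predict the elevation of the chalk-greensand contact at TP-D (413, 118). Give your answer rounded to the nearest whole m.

360 m

Let the plane be z = a·x + b·y + c.
TP-B−TP-A: −230a − 151b = 201;  TP-C−TP-A: −385a + 192b = 19.
Solving gives a = −0.40531, b = −0.71377.
Then c = 306 − a·457 − b·168 = 611.14.
At (413, 118): z = −167.4 − 84.2 + 611.14 = 359.5 m.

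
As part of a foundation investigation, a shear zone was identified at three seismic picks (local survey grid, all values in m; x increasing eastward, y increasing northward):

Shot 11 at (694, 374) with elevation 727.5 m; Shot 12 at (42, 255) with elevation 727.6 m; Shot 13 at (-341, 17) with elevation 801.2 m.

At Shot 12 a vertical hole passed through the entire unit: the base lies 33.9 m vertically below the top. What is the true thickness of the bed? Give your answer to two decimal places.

30.98 m

Two edge vectors: Shot 11→Shot 12 = (-652, -119, 0.1), Shot 11→Shot 13 = (-1035, -357, 73.7).
Normal n = (Shot 11→Shot 12) × (Shot 11→Shot 13) = (-8734.6, 47948.9, 109599).
So ∂z/∂x = −n_x/n_z = 0.07970 and ∂z/∂y = −n_y/n_z = −0.43749.
|∇z| = √(a²+b²) = 0.44469, so dip δ = arctan(0.44469) = 23.97°.
True thickness = vertical thickness × cos δ = 33.9 × cos 23.97° = 30.98 m.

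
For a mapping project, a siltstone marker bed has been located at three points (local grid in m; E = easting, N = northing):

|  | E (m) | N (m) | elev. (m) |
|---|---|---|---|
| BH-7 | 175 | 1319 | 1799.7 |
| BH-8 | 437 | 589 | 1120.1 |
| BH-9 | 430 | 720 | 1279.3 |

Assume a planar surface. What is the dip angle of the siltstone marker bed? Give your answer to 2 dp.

57.51°

Two edge vectors: BH-7→BH-8 = (262, -730, -679.6), BH-7→BH-9 = (255, -599, -520.4).
Normal n = (BH-7→BH-8) × (BH-7→BH-9) = (-27188.4, -36953.2, 29212).
So ∂z/∂E = −n_x/n_z = 0.93073 and ∂z/∂N = −n_y/n_z = 1.26500.
Gradient magnitude |∇z| = √(a² + b²) = √(0.86625 + 1.60023) = 1.57050.
True dip = arctan(1.57050) = 57.51°, dipping toward SW (azimuth ≈ 216°).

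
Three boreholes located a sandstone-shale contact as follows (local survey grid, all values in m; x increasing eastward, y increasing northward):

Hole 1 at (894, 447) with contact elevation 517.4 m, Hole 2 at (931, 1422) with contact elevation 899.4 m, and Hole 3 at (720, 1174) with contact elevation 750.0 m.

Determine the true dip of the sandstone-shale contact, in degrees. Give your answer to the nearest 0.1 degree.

24.8°

Let the plane be z = a·x + b·y + c.
Hole 2−Hole 1: 37a + 975b = 382;  Hole 3−Hole 1: −174a + 727b = 232.6.
Solving gives a = 0.25912, b = 0.38196.
Gradient magnitude |∇z| = √(a² + b²) = √(0.06714 + 0.14589) = 0.46156.
True dip = arctan(0.46156) = 24.8°, dipping toward SW (azimuth ≈ 214°).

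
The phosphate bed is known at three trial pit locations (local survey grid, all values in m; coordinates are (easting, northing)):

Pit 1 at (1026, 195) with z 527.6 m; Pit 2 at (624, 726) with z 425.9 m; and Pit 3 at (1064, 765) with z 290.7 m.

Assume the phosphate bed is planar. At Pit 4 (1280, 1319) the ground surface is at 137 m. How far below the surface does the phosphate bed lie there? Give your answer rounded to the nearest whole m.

125 m

Two edge vectors: Pit 1→Pit 2 = (-402, 531, -101.7), Pit 1→Pit 3 = (38, 570, -236.9).
Normal n = (Pit 1→Pit 2) × (Pit 1→Pit 3) = (-67824.9, -99098.4, -249318).
So ∂z/∂E = −n_x/n_z = −0.27204 and ∂z/∂N = −n_y/n_z = −0.39748.
Intercept c from Pit 1: 527.6 + 279.11 + 77.51 = 884.22.
At (1280, 1319): z_contact = −348.2 − 524.3 + 884.22 = 11.7 m.
Depth below ground = 137 − 11.7 = 125 m.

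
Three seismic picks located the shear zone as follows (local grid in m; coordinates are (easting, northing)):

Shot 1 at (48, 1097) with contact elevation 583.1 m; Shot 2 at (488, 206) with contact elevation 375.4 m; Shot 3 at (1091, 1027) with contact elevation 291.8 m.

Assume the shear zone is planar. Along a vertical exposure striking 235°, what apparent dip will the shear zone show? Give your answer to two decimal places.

Two edge vectors: Shot 1→Shot 2 = (440, -891, -207.7), Shot 1→Shot 3 = (1043, -70, -291.3).
Normal n = (Shot 1→Shot 2) × (Shot 1→Shot 3) = (245009.3, -88459.1, 898513).
So ∂z/∂E = −n_x/n_z = −0.27268 and ∂z/∂N = −n_y/n_z = 0.09845.
Unit vector along 235° is (sin 235°, cos 235°) = (-0.8192, -0.5736).
Slope in that direction = a·(-0.8192) + b·(-0.5736) = 0.16690.
Apparent dip = arctan|0.16690| = 9.48° (true dip is 16.2°, so apparent ≤ true as expected).

9.48°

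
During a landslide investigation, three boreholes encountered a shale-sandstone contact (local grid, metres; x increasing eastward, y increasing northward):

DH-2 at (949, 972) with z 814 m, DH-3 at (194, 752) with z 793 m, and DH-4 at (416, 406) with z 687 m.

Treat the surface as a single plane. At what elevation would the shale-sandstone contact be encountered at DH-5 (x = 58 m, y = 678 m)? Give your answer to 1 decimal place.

779.8 m

Let the plane be z = a·x + b·y + c.
DH-3−DH-2: −755a − 220b = −21;  DH-4−DH-2: −533a − 566b = −127.
Solving gives a = −0.05178, b = 0.27314.
Then c = 814 − a·949 − b·972 = 597.64.
At (58, 678): z = −3.0 + 185.2 + 597.64 = 779.8 m.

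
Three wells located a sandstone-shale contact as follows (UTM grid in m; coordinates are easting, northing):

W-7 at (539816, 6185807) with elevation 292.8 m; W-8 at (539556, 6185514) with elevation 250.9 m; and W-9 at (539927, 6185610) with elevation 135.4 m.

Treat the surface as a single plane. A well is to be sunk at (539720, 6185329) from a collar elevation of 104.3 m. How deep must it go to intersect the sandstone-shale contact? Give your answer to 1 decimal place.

28.2 m

Two edge vectors: W-7→W-8 = (-260, -293, -41.9), W-7→W-9 = (111, -197, -157.4).
Normal n = (W-7→W-8) × (W-7→W-9) = (37863.9, -45574.9, 83743).
So ∂z/∂easting = −n_x/n_z = −0.452144060 and ∂z/∂northing = −n_y/n_z = 0.544223398.
Intercept c from W-7: 292.8 + 244074.60 − 3366460.90 = −3122093.51.
At (539720, 6185329): z_contact = −244031.19 + 3366200.76 − 3122093.51 = 76.07 m.
Depth below ground = 104.3 − 76.07 = 28.2 m.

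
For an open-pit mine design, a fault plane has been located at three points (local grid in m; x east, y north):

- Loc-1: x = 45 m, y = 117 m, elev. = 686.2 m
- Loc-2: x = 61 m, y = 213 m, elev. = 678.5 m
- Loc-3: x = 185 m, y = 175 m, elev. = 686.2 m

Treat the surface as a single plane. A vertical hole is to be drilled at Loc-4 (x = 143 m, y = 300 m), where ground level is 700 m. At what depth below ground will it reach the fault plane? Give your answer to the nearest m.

Two edge vectors: Loc-1→Loc-2 = (16, 96, -7.7), Loc-1→Loc-3 = (140, 58, 0).
Normal n = (Loc-1→Loc-2) × (Loc-1→Loc-3) = (446.6, -1078, -12512).
So ∂z/∂x = −n_x/n_z = 0.03569 and ∂z/∂y = −n_y/n_z = −0.08616.
Intercept c from Loc-1: 686.2 − 1.61 + 10.08 = 694.67.
At (143, 300): z_contact = 5.1 − 25.8 + 694.67 = 673.9 m.
Depth below ground = 700 − 673.9 = 26 m.

26 m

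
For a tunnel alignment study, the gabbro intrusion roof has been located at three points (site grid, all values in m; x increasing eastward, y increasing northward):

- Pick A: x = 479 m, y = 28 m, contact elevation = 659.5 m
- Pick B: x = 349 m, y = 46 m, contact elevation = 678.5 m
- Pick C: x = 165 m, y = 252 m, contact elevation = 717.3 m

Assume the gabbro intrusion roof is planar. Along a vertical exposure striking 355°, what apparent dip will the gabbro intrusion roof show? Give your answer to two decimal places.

4.44°

Let the plane be z = a·x + b·y + c.
Pick B−Pick A: −130a + 18b = 19;  Pick C−Pick A: −314a + 224b = 57.8.
Solving gives a = −0.13702, b = 0.06596.
Unit vector along 355° is (sin 355°, cos 355°) = (-0.0872, 0.9962).
Slope in that direction = a·(-0.0872) + b·(0.9962) = 0.07765.
Apparent dip = arctan|0.07765| = 4.44° (true dip is 8.6°, so apparent ≤ true as expected).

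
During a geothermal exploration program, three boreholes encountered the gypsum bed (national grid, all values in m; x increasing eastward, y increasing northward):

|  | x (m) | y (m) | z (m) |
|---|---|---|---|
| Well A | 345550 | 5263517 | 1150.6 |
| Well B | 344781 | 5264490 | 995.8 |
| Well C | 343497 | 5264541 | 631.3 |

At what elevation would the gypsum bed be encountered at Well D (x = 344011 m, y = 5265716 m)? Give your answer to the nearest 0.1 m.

857.8 m

Let the plane be z = a·x + b·y + c.
Well B−Well A: −769a + 973b = −154.8;  Well C−Well A: −2053a + 1024b = −519.3.
Solving gives a = 0.286554809, b = 0.067379906.
Then c = 1150.6 − a·345550 − b·5263517 = −452523.69.
At (344011, 5265716): z = 98578.0 + 354803.4 − 452523.69 = 857.8 m.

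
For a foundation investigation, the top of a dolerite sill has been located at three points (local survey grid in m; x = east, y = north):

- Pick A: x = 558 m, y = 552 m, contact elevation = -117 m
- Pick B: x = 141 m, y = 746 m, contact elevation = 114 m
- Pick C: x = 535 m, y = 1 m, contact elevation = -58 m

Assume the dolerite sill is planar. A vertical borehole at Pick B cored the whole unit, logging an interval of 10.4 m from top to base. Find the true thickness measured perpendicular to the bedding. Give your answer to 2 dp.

8.93 m

Two edge vectors: Pick A→Pick B = (-417, 194, 231), Pick A→Pick C = (-23, -551, 59).
Normal n = (Pick A→Pick B) × (Pick A→Pick C) = (138727, 19290, 234229).
So ∂z/∂x = −n_x/n_z = −0.59227 and ∂z/∂y = −n_y/n_z = −0.08236.
|∇z| = √(a²+b²) = 0.59797, so dip δ = arctan(0.59797) = 30.88°.
True thickness = vertical thickness × cos δ = 10.4 × cos 30.88° = 8.93 m.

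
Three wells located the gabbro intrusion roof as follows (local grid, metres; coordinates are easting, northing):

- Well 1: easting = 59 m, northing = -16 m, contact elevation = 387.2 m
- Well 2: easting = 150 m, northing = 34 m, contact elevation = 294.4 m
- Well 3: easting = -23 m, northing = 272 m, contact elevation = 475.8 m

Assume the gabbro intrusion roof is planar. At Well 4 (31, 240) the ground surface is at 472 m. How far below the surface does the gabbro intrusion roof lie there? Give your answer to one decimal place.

Two edge vectors: Well 1→Well 2 = (91, 50, -92.8), Well 1→Well 3 = (-82, 288, 88.6).
Normal n = (Well 1→Well 2) × (Well 1→Well 3) = (31156.4, -453, 30308).
So ∂z/∂easting = −n_x/n_z = −1.02799 and ∂z/∂northing = −n_y/n_z = 0.01495.
Intercept c from Well 1: 387.2 + 60.65 + 0.24 = 448.09.
At (31, 240): z_contact = −31.87 + 3.59 + 448.09 = 419.81 m.
Depth below ground = 472 − 419.81 = 52.2 m.

52.2 m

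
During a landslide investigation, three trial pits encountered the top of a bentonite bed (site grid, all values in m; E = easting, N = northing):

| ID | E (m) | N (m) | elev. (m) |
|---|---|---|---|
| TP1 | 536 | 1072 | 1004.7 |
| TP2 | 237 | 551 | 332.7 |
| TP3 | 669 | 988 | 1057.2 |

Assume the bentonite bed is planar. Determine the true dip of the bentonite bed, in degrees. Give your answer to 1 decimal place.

Let the plane be z = a·E + b·N + c.
TP2−TP1: −299a − 521b = −672;  TP3−TP1: 133a − 84b = 52.5.
Solving gives a = 0.88763, b = 0.78042.
Gradient magnitude |∇z| = √(a² + b²) = √(0.78789 + 0.60905) = 1.18192.
True dip = arctan(1.18192) = 49.8°, dipping toward SW (azimuth ≈ 229°).

49.8°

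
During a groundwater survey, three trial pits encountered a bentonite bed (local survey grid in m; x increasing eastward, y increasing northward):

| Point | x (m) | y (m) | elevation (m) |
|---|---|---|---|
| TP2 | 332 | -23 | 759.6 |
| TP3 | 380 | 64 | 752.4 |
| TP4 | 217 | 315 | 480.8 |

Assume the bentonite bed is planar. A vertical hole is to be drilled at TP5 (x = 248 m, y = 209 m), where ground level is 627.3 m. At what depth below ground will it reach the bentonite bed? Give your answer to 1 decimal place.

63.3 m

Two edge vectors: TP2→TP3 = (48, 87, -7.2), TP2→TP4 = (-115, 338, -278.8).
Normal n = (TP2→TP3) × (TP2→TP4) = (-21822, 14210.4, 26229).
So ∂z/∂x = −n_x/n_z = 0.83198 and ∂z/∂y = −n_y/n_z = −0.54178.
Intercept c from TP2: 759.6 − 276.22 − 12.46 = 470.92.
At (248, 209): z_contact = 206.33 − 113.23 + 470.92 = 564.02 m.
Depth below ground = 627.3 − 564.02 = 63.3 m.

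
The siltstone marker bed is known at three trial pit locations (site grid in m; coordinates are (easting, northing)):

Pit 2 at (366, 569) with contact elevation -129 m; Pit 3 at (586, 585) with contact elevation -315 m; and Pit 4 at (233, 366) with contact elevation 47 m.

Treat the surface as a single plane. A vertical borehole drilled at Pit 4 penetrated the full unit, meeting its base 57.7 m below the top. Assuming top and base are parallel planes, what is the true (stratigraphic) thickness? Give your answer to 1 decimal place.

43.2 m

Two edge vectors: Pit 2→Pit 3 = (220, 16, -186), Pit 2→Pit 4 = (-133, -203, 176).
Normal n = (Pit 2→Pit 3) × (Pit 2→Pit 4) = (-34942, -13982, -42532).
So ∂z/∂E = −n_x/n_z = −0.82155 and ∂z/∂N = −n_y/n_z = −0.32874.
|∇z| = √(a²+b²) = 0.88488, so dip δ = arctan(0.88488) = 41.50°.
True thickness = vertical thickness × cos δ = 57.7 × cos 41.50° = 43.2 m.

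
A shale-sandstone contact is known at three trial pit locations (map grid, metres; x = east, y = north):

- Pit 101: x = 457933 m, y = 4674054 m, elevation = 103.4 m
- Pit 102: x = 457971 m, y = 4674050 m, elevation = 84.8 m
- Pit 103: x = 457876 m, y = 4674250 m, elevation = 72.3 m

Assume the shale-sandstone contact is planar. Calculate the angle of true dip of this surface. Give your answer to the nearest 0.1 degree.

31.3°

Let the plane be z = a·x + b·y + c.
Pit 102−Pit 101: 38a − 4b = −18.6;  Pit 103−Pit 101: −57a + 196b = −31.1.
Solving gives a = −0.52216, b = −0.31053.
Gradient magnitude |∇z| = √(a² + b²) = √(0.27265 + 0.09643) = 0.60752.
True dip = arctan(0.60752) = 31.3°, dipping toward ENE (azimuth ≈ 059°).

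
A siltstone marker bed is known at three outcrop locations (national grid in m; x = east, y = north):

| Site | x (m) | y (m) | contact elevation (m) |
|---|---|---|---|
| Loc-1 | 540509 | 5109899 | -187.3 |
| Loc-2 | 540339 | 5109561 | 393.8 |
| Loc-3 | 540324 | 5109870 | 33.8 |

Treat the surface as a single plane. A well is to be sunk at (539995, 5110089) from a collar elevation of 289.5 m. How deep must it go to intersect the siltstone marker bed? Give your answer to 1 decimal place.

190.9 m

Let the plane be z = a·x + b·y + c.
Loc-2−Loc-1: −170a − 338b = 581.1;  Loc-3−Loc-1: −185a − 29b = 221.1.
Solving gives a = −1.004859375, b = −1.213828125.
Then c = -187.3 − a·540509 − b·5109899 = 6745487.36.
At (539995, 5110089): z_contact = −542619.04 − 6202769.75 + 6745487.36 = 98.57 m.
Depth below ground = 289.5 − 98.57 = 190.9 m.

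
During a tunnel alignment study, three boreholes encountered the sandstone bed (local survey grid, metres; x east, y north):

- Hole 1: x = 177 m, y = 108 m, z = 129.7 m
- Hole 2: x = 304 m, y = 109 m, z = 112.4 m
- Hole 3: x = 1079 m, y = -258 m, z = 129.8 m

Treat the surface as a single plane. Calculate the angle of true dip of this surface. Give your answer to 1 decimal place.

Two edge vectors: Hole 1→Hole 2 = (127, 1, -17.3), Hole 1→Hole 3 = (902, -366, 0.1).
Normal n = (Hole 1→Hole 2) × (Hole 1→Hole 3) = (-6331.7, -15617.3, -47384).
So ∂z/∂x = −n_x/n_z = −0.13363 and ∂z/∂y = −n_y/n_z = −0.32959.
Gradient magnitude |∇z| = √(a² + b²) = √(0.01786 + 0.10863) = 0.35565.
True dip = arctan(0.35565) = 19.6°, dipping toward NNE (azimuth ≈ 022°).

19.6°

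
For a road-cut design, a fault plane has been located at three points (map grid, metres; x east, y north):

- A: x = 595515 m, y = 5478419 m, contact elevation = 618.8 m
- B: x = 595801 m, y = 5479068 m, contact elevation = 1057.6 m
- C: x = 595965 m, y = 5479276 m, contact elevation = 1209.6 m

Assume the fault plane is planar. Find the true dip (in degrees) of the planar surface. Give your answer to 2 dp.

Let the plane be z = a·x + b·y + c.
B−A: 286a + 649b = 438.8;  C−A: 450a + 857b = 590.8.
Solving gives a = 0.15714, b = 0.60687.
Gradient magnitude |∇z| = √(a² + b²) = √(0.02469 + 0.36829) = 0.62688.
True dip = arctan(0.62688) = 32.08°, dipping toward SSW (azimuth ≈ 195°).

32.08°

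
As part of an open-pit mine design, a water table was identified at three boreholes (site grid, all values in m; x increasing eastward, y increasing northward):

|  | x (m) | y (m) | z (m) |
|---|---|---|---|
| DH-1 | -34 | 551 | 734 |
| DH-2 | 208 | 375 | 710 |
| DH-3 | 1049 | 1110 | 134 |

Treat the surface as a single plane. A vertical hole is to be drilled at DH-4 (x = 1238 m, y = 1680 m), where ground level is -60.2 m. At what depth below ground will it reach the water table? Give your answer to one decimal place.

83.3 m

Let the plane be z = a·x + b·y + c.
DH-2−DH-1: 242a − 176b = −24;  DH-3−DH-1: 1083a + 559b = −600.
Solving gives a = −0.365207, b = −0.365797.
Then c = 734 − a·-34 − b·551 = 923.14.
At (1238, 1680): z_contact = −452.13 − 614.54 + 923.14 = -143.53 m.
Depth below ground = -60.2 − (-143.53) = 83.3 m.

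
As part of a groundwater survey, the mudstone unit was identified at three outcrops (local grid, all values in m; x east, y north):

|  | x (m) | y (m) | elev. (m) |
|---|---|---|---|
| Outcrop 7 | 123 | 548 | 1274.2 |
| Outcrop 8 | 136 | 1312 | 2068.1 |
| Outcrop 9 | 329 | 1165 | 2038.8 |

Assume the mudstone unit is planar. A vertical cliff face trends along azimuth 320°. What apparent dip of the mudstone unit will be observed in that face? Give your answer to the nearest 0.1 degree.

Let the plane be z = a·x + b·y + c.
Outcrop 8−Outcrop 7: 13a + 764b = 793.9;  Outcrop 9−Outcrop 7: 206a + 617b = 764.6.
Solving gives a = 0.63147, b = 1.02839.
Unit vector along 320° is (sin 320°, cos 320°) = (-0.6428, 0.7660).
Slope in that direction = a·(-0.6428) + b·(0.7660) = 0.38189.
Apparent dip = arctan|0.38189| = 20.9° (true dip is 50.4°, so apparent ≤ true as expected).

20.9°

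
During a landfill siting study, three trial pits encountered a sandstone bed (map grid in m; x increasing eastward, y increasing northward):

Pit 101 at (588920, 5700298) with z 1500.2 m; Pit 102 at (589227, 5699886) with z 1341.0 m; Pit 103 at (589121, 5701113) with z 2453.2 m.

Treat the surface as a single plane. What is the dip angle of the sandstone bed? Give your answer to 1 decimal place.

Two edge vectors: Pit 101→Pit 102 = (307, -412, -159.2), Pit 101→Pit 103 = (201, 815, 953).
Normal n = (Pit 101→Pit 102) × (Pit 101→Pit 103) = (-262888, -324570.2, 333017).
So ∂z/∂x = −n_x/n_z = 0.78941 and ∂z/∂y = −n_y/n_z = 0.97464.
Gradient magnitude |∇z| = √(a² + b²) = √(0.62317 + 0.94991) = 1.25423.
True dip = arctan(1.25423) = 51.4°, dipping toward SW (azimuth ≈ 219°).

51.4°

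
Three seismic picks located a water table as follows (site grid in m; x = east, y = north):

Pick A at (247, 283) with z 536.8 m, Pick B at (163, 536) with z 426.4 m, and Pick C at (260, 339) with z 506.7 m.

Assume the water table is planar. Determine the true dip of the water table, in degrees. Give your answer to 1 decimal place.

Two edge vectors: Pick A→Pick B = (-84, 253, -110.4), Pick A→Pick C = (13, 56, -30.1).
Normal n = (Pick A→Pick B) × (Pick A→Pick C) = (-1432.9, -3963.6, -7993).
So ∂z/∂x = −n_x/n_z = −0.17927 and ∂z/∂y = −n_y/n_z = −0.49588.
Gradient magnitude |∇z| = √(a² + b²) = √(0.03214 + 0.24590) = 0.52729.
True dip = arctan(0.52729) = 27.8°, dipping toward NNE (azimuth ≈ 020°).

27.8°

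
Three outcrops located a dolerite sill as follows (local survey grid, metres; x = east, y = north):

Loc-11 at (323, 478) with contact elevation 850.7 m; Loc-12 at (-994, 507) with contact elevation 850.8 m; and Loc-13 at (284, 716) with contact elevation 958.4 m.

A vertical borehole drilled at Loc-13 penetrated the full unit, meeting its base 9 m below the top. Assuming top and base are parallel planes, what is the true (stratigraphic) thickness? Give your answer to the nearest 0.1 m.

8.2 m

Two edge vectors: Loc-11→Loc-12 = (-1317, 29, 0.1), Loc-11→Loc-13 = (-39, 238, 107.7).
Normal n = (Loc-11→Loc-12) × (Loc-11→Loc-13) = (3099.5, 141837, -312315).
So ∂z/∂x = −n_x/n_z = 0.00992 and ∂z/∂y = −n_y/n_z = 0.45415.
|∇z| = √(a²+b²) = 0.45426, so dip δ = arctan(0.45426) = 24.43°.
True thickness = vertical thickness × cos δ = 9 × cos 24.43° = 8.2 m.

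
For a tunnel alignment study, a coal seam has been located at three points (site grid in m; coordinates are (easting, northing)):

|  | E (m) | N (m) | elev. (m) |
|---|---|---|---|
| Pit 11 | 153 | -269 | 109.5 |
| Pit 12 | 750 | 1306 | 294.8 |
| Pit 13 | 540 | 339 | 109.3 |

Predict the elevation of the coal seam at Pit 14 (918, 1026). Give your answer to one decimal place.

Let the plane be z = a·E + b·N + c.
Pit 12−Pit 11: 597a + 1575b = 185.3;  Pit 13−Pit 11: 387a + 608b = −0.2.
Solving gives a = −0.458235, b = 0.291344.
Then c = 109.5 − a·153 − b·-269 = 257.98.
At (918, 1026): z = −420.7 + 298.9 + 257.98 = 136.2 m.

136.2 m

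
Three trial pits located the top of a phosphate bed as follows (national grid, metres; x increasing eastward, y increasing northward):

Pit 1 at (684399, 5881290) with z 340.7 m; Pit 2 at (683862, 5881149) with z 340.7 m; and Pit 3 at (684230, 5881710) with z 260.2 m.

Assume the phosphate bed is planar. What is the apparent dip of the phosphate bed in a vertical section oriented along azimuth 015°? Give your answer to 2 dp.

8.85°

Two edge vectors: Pit 1→Pit 2 = (-537, -141, 0), Pit 1→Pit 3 = (-169, 420, -80.5).
Normal n = (Pit 1→Pit 2) × (Pit 1→Pit 3) = (11350.5, -43228.5, -249369).
So ∂z/∂x = −n_x/n_z = 0.04552 and ∂z/∂y = −n_y/n_z = −0.17335.
Unit vector along 015° is (sin 15°, cos 15°) = (0.2588, 0.9659).
Slope in that direction = a·(0.2588) + b·(0.9659) = −0.15566.
Apparent dip = arctan|0.15566| = 8.85° (true dip is 10.2°, so apparent ≤ true as expected).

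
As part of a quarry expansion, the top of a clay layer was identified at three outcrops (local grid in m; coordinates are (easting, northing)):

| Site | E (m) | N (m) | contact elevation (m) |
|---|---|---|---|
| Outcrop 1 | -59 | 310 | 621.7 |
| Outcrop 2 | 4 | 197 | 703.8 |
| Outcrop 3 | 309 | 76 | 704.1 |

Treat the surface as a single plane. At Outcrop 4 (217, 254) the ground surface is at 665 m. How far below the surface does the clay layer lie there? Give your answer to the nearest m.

93 m

Two edge vectors: Outcrop 1→Outcrop 2 = (63, -113, 82.1), Outcrop 1→Outcrop 3 = (368, -234, 82.4).
Normal n = (Outcrop 1→Outcrop 2) × (Outcrop 1→Outcrop 3) = (9900.2, 25021.6, 26842).
So ∂z/∂E = −n_x/n_z = −0.36883 and ∂z/∂N = −n_y/n_z = −0.93218.
Intercept c from Outcrop 1: 621.7 − 21.76 + 288.98 = 888.91.
At (217, 254): z_contact = −80.0 − 236.8 + 888.91 = 572.1 m.
Depth below ground = 665 − 572.1 = 93 m.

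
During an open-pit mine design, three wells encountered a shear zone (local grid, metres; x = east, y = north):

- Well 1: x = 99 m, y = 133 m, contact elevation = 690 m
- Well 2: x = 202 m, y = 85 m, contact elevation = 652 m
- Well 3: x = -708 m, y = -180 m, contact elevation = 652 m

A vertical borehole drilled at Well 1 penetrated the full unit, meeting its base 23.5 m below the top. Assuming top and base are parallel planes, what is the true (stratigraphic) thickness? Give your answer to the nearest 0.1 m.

Let the plane be z = a·x + b·y + c.
Well 2−Well 1: 103a − 48b = −38;  Well 3−Well 1: −807a − 313b = −38.
Solving gives a = −0.14188, b = 0.48721.
|∇z| = √(a²+b²) = 0.50745, so dip δ = arctan(0.50745) = 26.91°.
True thickness = vertical thickness × cos δ = 23.5 × cos 26.91° = 21.0 m.

21.0 m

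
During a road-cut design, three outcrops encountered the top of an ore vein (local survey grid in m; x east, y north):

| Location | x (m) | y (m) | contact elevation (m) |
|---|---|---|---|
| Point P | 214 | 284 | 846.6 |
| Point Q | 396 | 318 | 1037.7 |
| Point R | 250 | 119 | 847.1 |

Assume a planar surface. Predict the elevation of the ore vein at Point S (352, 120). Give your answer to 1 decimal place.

Let the plane be z = a·x + b·y + c.
Point Q−Point P: 182a + 34b = 191.1;  Point R−Point P: 36a − 165b = 0.5.
Solving gives a = 1.00942, b = 0.21721.
Then c = 846.6 − a·214 − b·284 = 568.90.
At (352, 120): z = 355.3 + 26.1 + 568.90 = 950.3 m.

950.3 m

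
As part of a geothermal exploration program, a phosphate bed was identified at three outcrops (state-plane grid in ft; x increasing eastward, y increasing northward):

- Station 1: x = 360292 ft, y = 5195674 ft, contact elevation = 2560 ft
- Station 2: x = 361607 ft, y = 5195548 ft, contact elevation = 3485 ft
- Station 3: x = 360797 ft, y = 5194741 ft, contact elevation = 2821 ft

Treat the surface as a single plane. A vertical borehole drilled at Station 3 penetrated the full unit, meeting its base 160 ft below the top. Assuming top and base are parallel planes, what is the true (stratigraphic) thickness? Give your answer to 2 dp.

Let the plane be z = a·x + b·y + c.
Station 2−Station 1: 1315a − 126b = 925;  Station 3−Station 1: 505a − 933b = 261.
Solving gives a = 0.71363, b = 0.10652.
|∇z| = √(a²+b²) = 0.72153, so dip δ = arctan(0.72153) = 35.81°.
True thickness = vertical thickness × cos δ = 160 × cos 35.81° = 129.75 ft.

129.75 ft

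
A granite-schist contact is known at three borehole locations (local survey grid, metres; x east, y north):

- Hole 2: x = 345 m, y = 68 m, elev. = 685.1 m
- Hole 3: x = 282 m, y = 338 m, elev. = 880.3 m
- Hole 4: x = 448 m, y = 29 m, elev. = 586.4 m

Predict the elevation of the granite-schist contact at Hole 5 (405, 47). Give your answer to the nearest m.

Let the plane be z = a·x + b·y + c.
Hole 3−Hole 2: −63a + 270b = 195.2;  Hole 4−Hole 2: 103a − 39b = −98.7.
Solving gives a = −0.75085, b = 0.54777.
Then c = 685.1 − a·345 − b·68 = 906.89.
At (405, 47): z = −304.1 + 25.7 + 906.89 = 628.5 m.

629 m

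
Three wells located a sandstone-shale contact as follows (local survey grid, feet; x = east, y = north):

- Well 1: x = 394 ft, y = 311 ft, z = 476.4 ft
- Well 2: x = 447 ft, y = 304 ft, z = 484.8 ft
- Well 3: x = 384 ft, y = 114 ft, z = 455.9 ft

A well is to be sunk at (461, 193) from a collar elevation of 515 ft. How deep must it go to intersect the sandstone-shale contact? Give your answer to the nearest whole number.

Let the plane be z = a·x + b·y + c.
Well 2−Well 1: 53a − 7b = 8.4;  Well 3−Well 1: −10a − 197b = −20.5.
Solving gives a = 0.17109, b = 0.09538.
Then c = 476.4 − a·394 − b·311 = 379.33.
At (461, 193): z_contact = 78.9 + 18.4 + 379.33 = 476.6 ft.
Depth below ground = 515 − 476.6 = 38 ft.

38 ft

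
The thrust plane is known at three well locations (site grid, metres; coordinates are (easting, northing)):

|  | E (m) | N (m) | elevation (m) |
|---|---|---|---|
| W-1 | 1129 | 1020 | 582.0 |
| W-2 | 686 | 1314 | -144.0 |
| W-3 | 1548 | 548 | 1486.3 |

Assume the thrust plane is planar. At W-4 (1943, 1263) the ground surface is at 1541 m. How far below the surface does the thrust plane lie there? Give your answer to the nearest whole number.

504 m

Let the plane be z = a·E + b·N + c.
W-2−W-1: −443a + 294b = −726;  W-3−W-1: 419a − 472b = 904.3.
Solving gives a = 0.89405, b = −1.12223.
Then c = 582 − a·1129 − b·1020 = 717.29.
At (1943, 1263): z_contact = 1737.1 − 1417.4 + 717.29 = 1037.1 m.
Depth below ground = 1541 − 1037.1 = 504 m.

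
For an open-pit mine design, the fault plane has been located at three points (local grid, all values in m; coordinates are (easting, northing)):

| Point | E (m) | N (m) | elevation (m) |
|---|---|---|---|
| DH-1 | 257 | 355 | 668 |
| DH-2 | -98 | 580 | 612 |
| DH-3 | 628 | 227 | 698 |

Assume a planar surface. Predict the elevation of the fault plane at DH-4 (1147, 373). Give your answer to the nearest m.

653 m

Two edge vectors: DH-1→DH-2 = (-355, 225, -56), DH-1→DH-3 = (371, -128, 30).
Normal n = (DH-1→DH-2) × (DH-1→DH-3) = (-418, -10126, -38035).
So ∂z/∂E = −n_x/n_z = −0.01099 and ∂z/∂N = −n_y/n_z = −0.26623.
Intercept c from DH-1: 668 + 2.82 + 94.51 = 765.34.
At (1147, 373): z = −12.6 − 99.3 + 765.34 = 653.4 m.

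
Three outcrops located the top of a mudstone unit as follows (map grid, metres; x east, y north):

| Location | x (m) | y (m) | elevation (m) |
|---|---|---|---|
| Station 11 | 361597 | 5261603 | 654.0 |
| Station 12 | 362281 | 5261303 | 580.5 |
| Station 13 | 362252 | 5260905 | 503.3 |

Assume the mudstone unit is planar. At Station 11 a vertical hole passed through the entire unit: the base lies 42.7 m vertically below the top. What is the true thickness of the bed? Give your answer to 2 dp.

41.90 m

Let the plane be z = a·x + b·y + c.
Station 12−Station 11: 684a − 300b = −73.5;  Station 13−Station 11: 655a − 698b = −150.7.
Solving gives a = −0.02169, b = 0.19555.
|∇z| = √(a²+b²) = 0.19675, so dip δ = arctan(0.19675) = 11.13°.
True thickness = vertical thickness × cos δ = 42.7 × cos 11.13° = 41.90 m.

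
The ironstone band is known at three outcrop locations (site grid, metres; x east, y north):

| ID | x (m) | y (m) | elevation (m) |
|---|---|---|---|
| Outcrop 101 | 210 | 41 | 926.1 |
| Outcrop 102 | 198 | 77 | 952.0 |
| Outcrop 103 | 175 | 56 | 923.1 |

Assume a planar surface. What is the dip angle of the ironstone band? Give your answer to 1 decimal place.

44.6°

Let the plane be z = a·x + b·y + c.
Outcrop 102−Outcrop 101: −12a + 36b = 25.9;  Outcrop 103−Outcrop 101: −35a + 15b = −3.
Solving gives a = 0.45972, b = 0.87269.
Gradient magnitude |∇z| = √(a² + b²) = √(0.21134 + 0.76158) = 0.98637.
True dip = arctan(0.98637) = 44.6°, dipping toward SSW (azimuth ≈ 208°).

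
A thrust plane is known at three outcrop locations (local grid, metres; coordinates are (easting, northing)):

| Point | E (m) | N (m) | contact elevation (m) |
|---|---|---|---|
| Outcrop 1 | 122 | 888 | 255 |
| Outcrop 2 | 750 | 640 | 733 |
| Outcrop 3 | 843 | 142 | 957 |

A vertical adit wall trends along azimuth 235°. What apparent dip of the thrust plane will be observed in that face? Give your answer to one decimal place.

Two edge vectors: Outcrop 1→Outcrop 2 = (628, -248, 478), Outcrop 1→Outcrop 3 = (721, -746, 702).
Normal n = (Outcrop 1→Outcrop 2) × (Outcrop 1→Outcrop 3) = (182492, -96218, -289680).
So ∂z/∂E = −n_x/n_z = 0.62998 and ∂z/∂N = −n_y/n_z = −0.33215.
Unit vector along 235° is (sin 235°, cos 235°) = (-0.8192, -0.5736).
Slope in that direction = a·(-0.8192) + b·(-0.5736) = −0.32553.
Apparent dip = arctan|0.32553| = 18.0° (true dip is 35.5°, so apparent ≤ true as expected).

18.0°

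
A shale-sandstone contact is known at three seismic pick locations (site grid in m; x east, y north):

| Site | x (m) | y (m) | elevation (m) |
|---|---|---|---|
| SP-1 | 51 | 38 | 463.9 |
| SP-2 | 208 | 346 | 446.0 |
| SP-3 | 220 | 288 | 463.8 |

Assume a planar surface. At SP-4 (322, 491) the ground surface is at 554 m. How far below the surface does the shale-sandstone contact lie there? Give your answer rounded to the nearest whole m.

103 m

Two edge vectors: SP-1→SP-2 = (157, 308, -17.9), SP-1→SP-3 = (169, 250, -0.1).
Normal n = (SP-1→SP-2) × (SP-1→SP-3) = (4444.2, -3009.4, -12802).
So ∂z/∂x = −n_x/n_z = 0.34715 and ∂z/∂y = −n_y/n_z = −0.23507.
Intercept c from SP-1: 463.9 − 17.70 + 8.93 = 455.13.
At (322, 491): z_contact = 111.8 − 115.4 + 455.13 = 451.5 m.
Depth below ground = 554 − 451.5 = 103 m.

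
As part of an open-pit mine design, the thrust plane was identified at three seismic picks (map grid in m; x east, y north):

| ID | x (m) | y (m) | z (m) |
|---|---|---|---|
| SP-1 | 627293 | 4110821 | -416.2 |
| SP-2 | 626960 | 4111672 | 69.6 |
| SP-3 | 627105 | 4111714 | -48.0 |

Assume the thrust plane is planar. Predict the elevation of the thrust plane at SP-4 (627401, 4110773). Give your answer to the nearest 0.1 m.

Two edge vectors: SP-1→SP-2 = (-333, 851, 485.8), SP-1→SP-3 = (-188, 893, 368.2).
Normal n = (SP-1→SP-2) × (SP-1→SP-3) = (-120481.2, 31280.2, -137381).
So ∂z/∂x = −n_x/n_z = −0.876985901 and ∂z/∂y = −n_y/n_z = 0.227689418.
Intercept c from SP-1: -416.2 + 550127.12 − 935990.44 = −386279.53.
At (627401, 4110773): z = −550221.8 + 935979.5 − 386279.53 = -521.8 m.

-521.8 m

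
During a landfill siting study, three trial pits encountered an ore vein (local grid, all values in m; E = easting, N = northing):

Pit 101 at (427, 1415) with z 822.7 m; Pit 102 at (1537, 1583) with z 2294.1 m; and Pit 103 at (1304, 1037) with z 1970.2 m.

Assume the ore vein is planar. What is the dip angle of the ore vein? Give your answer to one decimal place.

Let the plane be z = a·E + b·N + c.
Pit 102−Pit 101: 1110a + 168b = 1471.4;  Pit 103−Pit 101: 877a − 378b = 1147.5.
Solving gives a = 1.32113, b = 0.02944.
Gradient magnitude |∇z| = √(a² + b²) = √(1.74538 + 0.00087) = 1.32146.
True dip = arctan(1.32146) = 52.9°, dipping toward W (azimuth ≈ 269°).

52.9°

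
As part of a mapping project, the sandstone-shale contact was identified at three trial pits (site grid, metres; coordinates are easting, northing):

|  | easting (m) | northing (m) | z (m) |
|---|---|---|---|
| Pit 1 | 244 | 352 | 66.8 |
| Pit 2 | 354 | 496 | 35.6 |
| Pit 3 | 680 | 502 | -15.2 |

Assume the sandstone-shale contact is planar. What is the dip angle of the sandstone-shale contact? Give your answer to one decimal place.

Let the plane be z = a·easting + b·northing + c.
Pit 2−Pit 1: 110a + 144b = −31.2;  Pit 3−Pit 1: 436a + 150b = −82.
Solving gives a = −0.15401, b = −0.09902.
Gradient magnitude |∇z| = √(a² + b²) = √(0.02372 + 0.00981) = 0.18309.
True dip = arctan(0.18309) = 10.4°, dipping toward ENE (azimuth ≈ 057°).

10.4°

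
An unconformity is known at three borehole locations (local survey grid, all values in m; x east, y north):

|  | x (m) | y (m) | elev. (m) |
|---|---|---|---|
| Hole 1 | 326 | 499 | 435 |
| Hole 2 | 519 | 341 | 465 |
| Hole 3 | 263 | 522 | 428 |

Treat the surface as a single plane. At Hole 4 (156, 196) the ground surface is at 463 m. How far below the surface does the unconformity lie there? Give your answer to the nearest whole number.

11 m

Let the plane be z = a·x + b·y + c.
Hole 2−Hole 1: 193a − 158b = 30;  Hole 3−Hole 1: −63a + 23b = −7.
Solving gives a = 0.07543, b = −0.09773.
Then c = 435 − a·326 − b·499 = 459.18.
At (156, 196): z_contact = 11.8 − 19.2 + 459.18 = 451.8 m.
Depth below ground = 463 − 451.8 = 11 m.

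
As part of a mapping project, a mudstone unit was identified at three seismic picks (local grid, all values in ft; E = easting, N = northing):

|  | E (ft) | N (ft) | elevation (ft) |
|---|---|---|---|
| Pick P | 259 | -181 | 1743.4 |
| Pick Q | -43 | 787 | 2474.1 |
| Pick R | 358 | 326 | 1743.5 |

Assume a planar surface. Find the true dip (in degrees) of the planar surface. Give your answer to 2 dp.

56.59°

Let the plane be z = a·E + b·N + c.
Pick Q−Pick P: −302a + 968b = 730.7;  Pick R−Pick P: 99a + 507b = 0.1.
Solving gives a = −1.48774, b = 0.29070.
Gradient magnitude |∇z| = √(a² + b²) = √(2.21338 + 0.08451) = 1.51588.
True dip = arctan(1.51588) = 56.59°, dipping toward E (azimuth ≈ 101°).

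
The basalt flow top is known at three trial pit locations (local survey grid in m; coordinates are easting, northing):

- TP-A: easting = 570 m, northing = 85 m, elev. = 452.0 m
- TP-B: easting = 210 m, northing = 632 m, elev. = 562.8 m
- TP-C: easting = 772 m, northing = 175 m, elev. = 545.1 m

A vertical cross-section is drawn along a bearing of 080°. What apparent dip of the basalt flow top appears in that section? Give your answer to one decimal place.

19.3°

Let the plane be z = a·easting + b·northing + c.
TP-B−TP-A: −360a + 547b = 110.8;  TP-C−TP-A: 202a + 90b = 93.1.
Solving gives a = 0.28660, b = 0.39118.
Unit vector along 080° is (sin 80°, cos 80°) = (0.9848, 0.1736).
Slope in that direction = a·(0.9848) + b·(0.1736) = 0.35018.
Apparent dip = arctan|0.35018| = 19.3° (true dip is 25.9°, so apparent ≤ true as expected).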